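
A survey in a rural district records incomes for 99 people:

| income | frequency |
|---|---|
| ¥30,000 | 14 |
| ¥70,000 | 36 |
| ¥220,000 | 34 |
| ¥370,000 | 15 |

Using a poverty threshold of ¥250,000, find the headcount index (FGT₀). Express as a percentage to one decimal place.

84.8%

84 of the 99 people have income below ¥250,000.
H = 84/99 = 84.8%.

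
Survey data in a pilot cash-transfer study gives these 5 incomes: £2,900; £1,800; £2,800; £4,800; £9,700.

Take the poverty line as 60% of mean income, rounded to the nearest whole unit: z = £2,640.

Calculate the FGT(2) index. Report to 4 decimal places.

0.0202

Poor units: £1,800 (q = 1 of N = 5).
Normalized shortfalls: (2640−1800)/2640 = 0.3182.
Squared: 0.1012.
Sum = 0.101240; P₂ = 0.101240 / 5 = 0.0202.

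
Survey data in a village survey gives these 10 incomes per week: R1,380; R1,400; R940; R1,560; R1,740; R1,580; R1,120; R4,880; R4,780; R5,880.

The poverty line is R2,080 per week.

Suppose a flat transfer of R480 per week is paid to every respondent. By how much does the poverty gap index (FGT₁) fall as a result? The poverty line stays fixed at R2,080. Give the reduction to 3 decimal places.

Before: below the line — R940, R1,120, R1,380, R1,400, R1,560, R1,580, R1,740; poverty gap index (FGT₁) = 0.23269.
After the R480 transfer: below the line — R1,420, R1,600, R1,860, R1,880, R2,040, R2,060; poverty gap index (FGT₁) = 0.07788.
Reduction = 0.23269 − 0.07788 = 0.155.

0.155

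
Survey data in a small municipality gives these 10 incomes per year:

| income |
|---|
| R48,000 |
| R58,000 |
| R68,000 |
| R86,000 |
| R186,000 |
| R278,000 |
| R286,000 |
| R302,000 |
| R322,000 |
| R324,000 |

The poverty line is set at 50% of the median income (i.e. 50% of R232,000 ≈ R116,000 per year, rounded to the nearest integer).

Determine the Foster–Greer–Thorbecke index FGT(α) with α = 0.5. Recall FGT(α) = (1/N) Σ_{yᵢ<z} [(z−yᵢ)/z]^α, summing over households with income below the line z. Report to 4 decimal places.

0.2625

Below the line: R48,000, R58,000, R68,000, R86,000 (q = 4 of N = 10).
Normalized shortfalls: (116000−48000)/116000 = 0.5862; (116000−58000)/116000 = 0.5000; (116000−68000)/116000 = 0.4138; (116000−86000)/116000 = 0.2586.
Raised to α = 0.5: 0.76564; 0.70711; 0.64327; 0.50855.
Sum = 2.624563; FGT(0.5) = 2.624563 / 10 = 0.2625.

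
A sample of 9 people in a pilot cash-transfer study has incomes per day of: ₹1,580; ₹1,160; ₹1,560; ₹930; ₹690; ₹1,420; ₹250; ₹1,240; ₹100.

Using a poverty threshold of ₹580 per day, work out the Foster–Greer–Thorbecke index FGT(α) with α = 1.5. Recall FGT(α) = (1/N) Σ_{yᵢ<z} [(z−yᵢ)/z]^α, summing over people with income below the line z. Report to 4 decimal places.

0.1313

Below z: ₹100, ₹250 (q = 2 of N = 9).
Normalized shortfalls: (580−100)/580 = 0.8276; (580−250)/580 = 0.5690.
Raised to α = 1.5: 0.75287; 0.42917.
Sum = 1.182039; FGT(1.5) = 1.182039 / 9 = 0.1313.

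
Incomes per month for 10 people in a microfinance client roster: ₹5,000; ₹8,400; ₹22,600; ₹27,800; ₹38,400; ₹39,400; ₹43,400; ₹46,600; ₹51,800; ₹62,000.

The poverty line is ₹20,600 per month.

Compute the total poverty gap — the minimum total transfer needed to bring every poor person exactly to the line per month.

₹27,800

Below the line: ₹5,000, ₹8,400 (q = 2 of N = 10).
Individual gaps: 20600−5000 = 15600; 20600−8400 = 12200.
Aggregate gap = ₹27,800.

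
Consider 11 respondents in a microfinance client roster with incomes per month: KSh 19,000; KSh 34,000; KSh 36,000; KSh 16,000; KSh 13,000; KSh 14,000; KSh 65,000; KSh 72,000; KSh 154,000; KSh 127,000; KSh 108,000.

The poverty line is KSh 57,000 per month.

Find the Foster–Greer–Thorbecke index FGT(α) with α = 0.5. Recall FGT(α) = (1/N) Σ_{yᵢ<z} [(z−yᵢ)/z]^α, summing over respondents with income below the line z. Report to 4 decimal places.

Incomes under z: KSh 13,000, KSh 14,000, KSh 16,000, KSh 19,000, KSh 34,000, KSh 36,000 (q = 6 of N = 11).
Gap ratios (z−y)/z: (57000−13000)/57000 = 0.7719; (57000−14000)/57000 = 0.7544; (57000−16000)/57000 = 0.7193; (57000−19000)/57000 = 0.6667; (57000−34000)/57000 = 0.4035; (57000−36000)/57000 = 0.3684.
Raised to α = 0.5: 0.87860; 0.86855; 0.84811; 0.81650; 0.63522; 0.60698.
Sum = 4.653961; FGT(0.5) = 4.653961 / 11 = 0.4231.

0.4231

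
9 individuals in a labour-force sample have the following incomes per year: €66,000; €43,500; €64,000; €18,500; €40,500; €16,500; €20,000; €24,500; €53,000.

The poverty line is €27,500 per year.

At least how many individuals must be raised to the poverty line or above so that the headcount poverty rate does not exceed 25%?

Currently q = 4 of N = 9 are below the line (H = 0.444).
A headcount ratio of at most 25% allows at most ⌊0.25 × 9⌋ = 2 poor individuals.
So at least 4 − 2 = 2 must be lifted.

2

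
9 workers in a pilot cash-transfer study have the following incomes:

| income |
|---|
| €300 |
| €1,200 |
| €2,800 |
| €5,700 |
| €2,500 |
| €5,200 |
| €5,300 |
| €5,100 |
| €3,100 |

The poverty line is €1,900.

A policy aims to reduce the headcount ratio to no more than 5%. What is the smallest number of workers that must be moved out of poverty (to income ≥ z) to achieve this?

2 of the 9 workers are poor, so H = 2/9 = 0.222.
A headcount ratio of at most 5% allows at most ⌊0.05 × 9⌋ = 0 poor workers.
So at least 2 − 0 = 2 must be lifted.

2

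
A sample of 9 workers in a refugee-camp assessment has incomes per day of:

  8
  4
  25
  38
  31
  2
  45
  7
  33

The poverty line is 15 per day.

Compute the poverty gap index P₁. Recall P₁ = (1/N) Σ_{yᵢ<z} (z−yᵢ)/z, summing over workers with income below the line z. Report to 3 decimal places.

0.289

Below z: 2, 4, 7, 8 (q = 4 of N = 9).
Shortfall ratios: (15−2)/15 = 0.8667; (15−4)/15 = 0.7333; (15−7)/15 = 0.5333; (15−8)/15 = 0.4667.
Sum of shortfalls = 2.600000; P₁ averages over all N: 2.600000 / 9 = 0.289.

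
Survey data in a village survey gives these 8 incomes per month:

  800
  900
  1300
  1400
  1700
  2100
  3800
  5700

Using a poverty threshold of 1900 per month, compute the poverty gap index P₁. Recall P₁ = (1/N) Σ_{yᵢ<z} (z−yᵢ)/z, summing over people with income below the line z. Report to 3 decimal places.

0.224

Poor units: 800, 900, 1300, 1400, 1700 (q = 5 of N = 8).
Relative gaps: (1900−800)/1900 = 0.5789; (1900−900)/1900 = 0.5263; (1900−1300)/1900 = 0.3158; (1900−1400)/1900 = 0.2632; (1900−1700)/1900 = 0.1053.
Sum of shortfalls = 1.789474; P₁ averages over all N: 1.789474 / 8 = 0.224.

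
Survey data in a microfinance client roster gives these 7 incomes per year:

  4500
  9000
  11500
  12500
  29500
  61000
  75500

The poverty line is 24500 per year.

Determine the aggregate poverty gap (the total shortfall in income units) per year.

60500

Below z: 4500, 9000, 11500, 12500 (q = 4 of N = 7).
Individual gaps: 24500−4500 = 20000; 24500−9000 = 15500; 24500−11500 = 13000; 24500−12500 = 12000.
Aggregate gap = 60500.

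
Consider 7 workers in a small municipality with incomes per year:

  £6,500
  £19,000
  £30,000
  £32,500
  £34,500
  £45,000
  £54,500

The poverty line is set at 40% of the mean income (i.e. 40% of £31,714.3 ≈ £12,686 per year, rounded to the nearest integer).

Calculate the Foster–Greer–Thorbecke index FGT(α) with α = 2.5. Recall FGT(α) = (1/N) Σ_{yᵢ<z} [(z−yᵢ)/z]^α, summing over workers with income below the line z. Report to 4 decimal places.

Poor units: £6,500 (q = 1 of N = 7).
Gap ratios (z−y)/z: (12686−6500)/12686 = 0.4876.
Raised to α = 2.5: 0.16604.
Sum = 0.166040; FGT(2.5) = 0.166040 / 7 = 0.0237.

0.0237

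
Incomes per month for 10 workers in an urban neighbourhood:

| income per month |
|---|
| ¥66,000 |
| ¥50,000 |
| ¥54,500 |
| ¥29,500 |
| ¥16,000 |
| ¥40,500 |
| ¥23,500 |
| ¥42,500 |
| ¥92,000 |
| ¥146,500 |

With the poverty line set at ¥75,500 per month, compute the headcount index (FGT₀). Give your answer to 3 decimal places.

8 of the 10 workers have income below ¥75,500.
H = 8/10 = 0.800.

0.800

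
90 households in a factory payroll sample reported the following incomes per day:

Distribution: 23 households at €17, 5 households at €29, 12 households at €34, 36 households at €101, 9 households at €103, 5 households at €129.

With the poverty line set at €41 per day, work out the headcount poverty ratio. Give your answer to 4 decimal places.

0.4444

40 of the 90 households have income below €41.
H = 40/90 = 0.4444.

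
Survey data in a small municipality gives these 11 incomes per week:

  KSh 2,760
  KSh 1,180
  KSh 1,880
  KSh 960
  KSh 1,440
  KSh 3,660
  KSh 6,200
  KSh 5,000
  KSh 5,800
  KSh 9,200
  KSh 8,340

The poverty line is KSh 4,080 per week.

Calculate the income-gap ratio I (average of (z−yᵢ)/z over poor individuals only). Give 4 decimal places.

0.5147

Poor units: KSh 960, KSh 1,180, KSh 1,440, KSh 1,880, KSh 2,760, KSh 3,660 (q = 6 of N = 11).
Shortfall ratios (z−y)/z: 0.7647, 0.7108, 0.6471, 0.5392, 0.3235, 0.1029; sum = 3.088235.
The income-gap ratio divides by q (the poor only): 3.088235 / 6 = 0.5147.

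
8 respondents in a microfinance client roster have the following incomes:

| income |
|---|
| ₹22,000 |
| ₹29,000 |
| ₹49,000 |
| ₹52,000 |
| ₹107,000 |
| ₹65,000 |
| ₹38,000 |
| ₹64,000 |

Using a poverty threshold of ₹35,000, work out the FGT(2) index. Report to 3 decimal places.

Below z: ₹22,000, ₹29,000 (q = 2 of N = 8).
Normalized shortfalls: (35000−22000)/35000 = 0.3714; (35000−29000)/35000 = 0.1714.
Squared: 0.1380; 0.0294.
Sum = 0.167347; P₂ = 0.167347 / 8 = 0.021.

0.021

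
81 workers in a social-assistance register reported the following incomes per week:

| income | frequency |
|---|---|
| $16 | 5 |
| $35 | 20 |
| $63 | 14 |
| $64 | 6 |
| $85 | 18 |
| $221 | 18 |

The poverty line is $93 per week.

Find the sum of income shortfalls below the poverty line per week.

Below z: 5×$16, 20×$35, 14×$63, 6×$64, 18×$85 (q = 63 of N = 81).
Individual gaps: 5×(93−16) = 385; 20×(93−35) = 1160; 14×(93−63) = 420; 6×(93−64) = 174; 18×(93−85) = 144.
Aggregate gap = $2,283.

$2,283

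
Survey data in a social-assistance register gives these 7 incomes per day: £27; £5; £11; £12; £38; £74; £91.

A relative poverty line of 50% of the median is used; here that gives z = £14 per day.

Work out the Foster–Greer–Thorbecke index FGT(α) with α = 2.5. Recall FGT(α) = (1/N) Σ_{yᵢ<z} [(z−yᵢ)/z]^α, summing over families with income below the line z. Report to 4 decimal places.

Below the line: £5, £11, £12 (q = 3 of N = 7).
Gap ratios (z−y)/z: (14−5)/14 = 0.6429; (14−11)/14 = 0.2143; (14−12)/14 = 0.1429.
Raised to α = 2.5: 0.33135; 0.02126; 0.00771.
Sum = 0.360319; FGT(2.5) = 0.360319 / 7 = 0.0515.

0.0515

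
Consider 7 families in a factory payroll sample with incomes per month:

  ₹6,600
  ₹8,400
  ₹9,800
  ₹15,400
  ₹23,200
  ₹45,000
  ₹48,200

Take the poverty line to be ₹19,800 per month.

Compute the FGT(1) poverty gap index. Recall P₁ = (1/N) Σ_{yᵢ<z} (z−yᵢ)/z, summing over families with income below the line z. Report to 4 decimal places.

0.2814

Poor units: ₹6,600, ₹8,400, ₹9,800, ₹15,400 (q = 4 of N = 7).
Normalized shortfalls: (19800−6600)/19800 = 0.6667; (19800−8400)/19800 = 0.5758; (19800−9800)/19800 = 0.5051; (19800−15400)/19800 = 0.2222.
Σ = 1.969697. Dividing by the full population N = 7 gives P₁ = 0.2814.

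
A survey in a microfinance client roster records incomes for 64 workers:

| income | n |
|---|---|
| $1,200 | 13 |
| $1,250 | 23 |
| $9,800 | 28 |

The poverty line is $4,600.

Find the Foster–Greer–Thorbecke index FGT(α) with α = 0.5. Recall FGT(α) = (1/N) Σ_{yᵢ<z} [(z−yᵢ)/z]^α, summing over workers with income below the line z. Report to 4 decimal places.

Incomes under z: 13×$1,200, 23×$1,250 (q = 36 of N = 64).
Relative gaps: (4600−1200)/4600 = 0.7391 (×13); (4600−1250)/4600 = 0.7283 (×23).
Raised to α = 0.5: 0.85973 (×13); 0.85338 (×23).
Sum = 30.804237; FGT(0.5) = 30.804237 / 64 = 0.4813.

0.4813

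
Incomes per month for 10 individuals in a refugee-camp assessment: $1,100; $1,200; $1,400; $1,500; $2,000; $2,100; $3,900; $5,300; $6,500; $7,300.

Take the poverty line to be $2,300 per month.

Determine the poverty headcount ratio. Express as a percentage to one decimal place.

60.0%

6 of the 10 individuals have income below $2,300.
H = 6/10 = 60.0%.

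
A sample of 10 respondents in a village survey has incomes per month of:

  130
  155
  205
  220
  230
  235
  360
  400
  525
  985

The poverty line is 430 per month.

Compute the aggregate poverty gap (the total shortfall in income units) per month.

1505

Below the line: 130, 155, 205, 220, 230, 235, 360, 400 (q = 8 of N = 10).
Individual gaps: 430−130 = 300; 430−155 = 275; 430−205 = 225; 430−220 = 210; 430−230 = 200; 430−235 = 195; 430−360 = 70; 430−400 = 30.
Aggregate gap = 1505.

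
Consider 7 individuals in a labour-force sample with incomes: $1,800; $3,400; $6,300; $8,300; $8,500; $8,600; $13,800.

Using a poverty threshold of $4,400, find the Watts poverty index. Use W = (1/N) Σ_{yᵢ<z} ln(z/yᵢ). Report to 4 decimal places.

Below z: $1,800, $3,400 (q = 2 of N = 7).
Log gaps: ln(4400/1800) = 0.8938; ln(4400/3400) = 0.2578.
W = 1.151647 / 7 = 0.1645.

0.1645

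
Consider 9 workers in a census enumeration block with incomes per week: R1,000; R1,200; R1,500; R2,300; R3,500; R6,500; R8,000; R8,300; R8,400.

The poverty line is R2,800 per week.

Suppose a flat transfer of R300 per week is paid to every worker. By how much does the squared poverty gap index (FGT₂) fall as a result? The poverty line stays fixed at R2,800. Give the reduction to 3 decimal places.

0.039

Before: below the line — R1,000, R1,200, R1,500, R2,300; squared poverty gap index (FGT₂) = 0.10969.
After the R300 transfer: below the line — R1,300, R1,500, R1,800, R2,600; squared poverty gap index (FGT₂) = 0.07058.
Reduction = 0.10969 − 0.07058 = 0.039.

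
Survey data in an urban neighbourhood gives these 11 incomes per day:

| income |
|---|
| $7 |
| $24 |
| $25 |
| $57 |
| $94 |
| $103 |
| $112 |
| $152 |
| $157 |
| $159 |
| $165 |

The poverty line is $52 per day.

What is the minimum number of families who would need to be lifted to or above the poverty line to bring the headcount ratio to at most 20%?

Currently q = 3 of N = 11 are below the line (H = 0.273).
A headcount ratio of at most 20% allows at most ⌊0.20 × 11⌋ = 2 poor families.
So at least 3 − 2 = 1 must be lifted.

1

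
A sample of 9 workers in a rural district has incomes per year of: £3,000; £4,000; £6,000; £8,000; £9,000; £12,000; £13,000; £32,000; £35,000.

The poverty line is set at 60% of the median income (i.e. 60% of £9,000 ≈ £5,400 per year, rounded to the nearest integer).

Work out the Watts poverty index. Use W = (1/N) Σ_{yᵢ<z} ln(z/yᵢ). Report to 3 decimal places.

0.099

Below the line: £3,000, £4,000 (q = 2 of N = 9).
ln(z/y) terms: ln(5400/3000) = 0.5878; ln(5400/4000) = 0.3001.
W = 0.887891 / 9 = 0.099.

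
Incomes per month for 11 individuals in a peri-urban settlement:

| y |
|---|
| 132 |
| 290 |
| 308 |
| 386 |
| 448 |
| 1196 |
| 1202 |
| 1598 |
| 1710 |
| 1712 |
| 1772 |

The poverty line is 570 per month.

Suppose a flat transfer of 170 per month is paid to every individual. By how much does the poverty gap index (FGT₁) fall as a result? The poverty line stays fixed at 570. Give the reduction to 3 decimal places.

Before: below the line — 132, 290, 308, 386, 448; poverty gap index (FGT₁) = 0.20510.
After the 170 transfer: below the line — 302, 460, 478, 556; poverty gap index (FGT₁) = 0.07719.
Reduction = 0.20510 − 0.07719 = 0.128.

0.128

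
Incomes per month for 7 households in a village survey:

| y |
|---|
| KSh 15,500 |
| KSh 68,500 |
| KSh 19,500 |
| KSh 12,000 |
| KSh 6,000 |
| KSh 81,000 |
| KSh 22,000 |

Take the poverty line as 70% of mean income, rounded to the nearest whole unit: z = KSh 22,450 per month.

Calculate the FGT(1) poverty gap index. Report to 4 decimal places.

Poor units: KSh 6,000, KSh 12,000, KSh 15,500, KSh 19,500, KSh 22,000 (q = 5 of N = 7).
Shortfall ratios: (22450−6000)/22450 = 0.7327; (22450−12000)/22450 = 0.4655; (22450−15500)/22450 = 0.3096; (22450−19500)/22450 = 0.1314; (22450−22000)/22450 = 0.0200.
Sum of shortfalls = 1.659243; P₁ averages over all N: 1.659243 / 7 = 0.2370.

0.2370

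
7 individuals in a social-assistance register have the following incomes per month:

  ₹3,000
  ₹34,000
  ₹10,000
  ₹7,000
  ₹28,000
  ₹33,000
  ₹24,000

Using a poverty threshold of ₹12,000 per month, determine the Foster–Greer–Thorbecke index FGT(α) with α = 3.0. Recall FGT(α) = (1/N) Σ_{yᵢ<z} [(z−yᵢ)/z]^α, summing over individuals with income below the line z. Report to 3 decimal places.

0.071

Poor units: ₹3,000, ₹7,000, ₹10,000 (q = 3 of N = 7).
Shortfall ratios: (12000−3000)/12000 = 0.7500; (12000−7000)/12000 = 0.4167; (12000−10000)/12000 = 0.1667.
Raised to α = 3.0: 0.42188; 0.07234; 0.00463.
Sum = 0.498843; FGT(3.0) = 0.498843 / 7 = 0.071.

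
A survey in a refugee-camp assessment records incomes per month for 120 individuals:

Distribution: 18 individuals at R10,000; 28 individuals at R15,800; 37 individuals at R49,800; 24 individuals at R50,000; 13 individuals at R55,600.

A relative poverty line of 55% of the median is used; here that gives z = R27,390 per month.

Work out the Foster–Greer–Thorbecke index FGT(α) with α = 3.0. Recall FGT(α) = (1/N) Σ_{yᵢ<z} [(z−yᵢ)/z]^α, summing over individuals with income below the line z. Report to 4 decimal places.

0.0561

Below z: 18×R10,000, 28×R15,800 (q = 46 of N = 120).
Gap ratios (z−y)/z: (27390−10000)/27390 = 0.6349 (×18); (27390−15800)/27390 = 0.4231 (×28).
Raised to α = 3.0: 0.25593 (×18); 0.07577 (×28).
Sum = 6.728203; FGT(3.0) = 6.728203 / 120 = 0.0561.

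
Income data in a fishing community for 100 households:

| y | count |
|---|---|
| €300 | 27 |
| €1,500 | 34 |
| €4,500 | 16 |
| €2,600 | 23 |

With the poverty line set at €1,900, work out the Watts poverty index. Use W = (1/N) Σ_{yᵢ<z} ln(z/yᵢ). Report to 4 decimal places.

0.5787

Below z: 27×€300, 34×€1,500 (q = 61 of N = 100).
Log shortfalls: ln(1900/300) = 1.8458 (×27); ln(1900/1500) = 0.2364 (×34).
W = 57.874539 / 100 = 0.5787.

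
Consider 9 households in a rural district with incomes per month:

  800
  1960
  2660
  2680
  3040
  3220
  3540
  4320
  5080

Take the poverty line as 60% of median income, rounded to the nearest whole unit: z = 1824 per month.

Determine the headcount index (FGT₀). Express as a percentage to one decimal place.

11.1%

1 of the 9 households have income below 1824.
H = 1/9 = 11.1%.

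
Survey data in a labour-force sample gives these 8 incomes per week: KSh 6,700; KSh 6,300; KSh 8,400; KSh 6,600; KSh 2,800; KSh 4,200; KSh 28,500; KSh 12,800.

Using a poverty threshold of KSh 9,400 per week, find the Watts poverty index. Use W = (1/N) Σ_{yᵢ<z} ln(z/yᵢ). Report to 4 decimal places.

0.4027

Incomes under z: KSh 2,800, KSh 4,200, KSh 6,300, KSh 6,600, KSh 6,700, KSh 8,400 (q = 6 of N = 8).
ln(z/y) terms: ln(9400/2800) = 1.2111; ln(9400/4200) = 0.8056; ln(9400/6300) = 0.4002; ln(9400/6600) = 0.3536; ln(9400/6700) = 0.3386; ln(9400/8400) = 0.1125.
W = 3.221596 / 8 = 0.4027.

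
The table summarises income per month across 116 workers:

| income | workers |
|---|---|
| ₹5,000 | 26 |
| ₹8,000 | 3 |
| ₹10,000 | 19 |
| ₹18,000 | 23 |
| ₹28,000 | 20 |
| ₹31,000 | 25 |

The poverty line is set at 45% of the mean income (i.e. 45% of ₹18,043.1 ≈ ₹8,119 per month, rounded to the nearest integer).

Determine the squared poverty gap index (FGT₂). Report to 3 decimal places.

Below the line: 26×₹5,000, 3×₹8,000 (q = 29 of N = 116).
Normalized shortfalls: (8119−5000)/8119 = 0.3842 (×26); (8119−8000)/8119 = 0.0147 (×3).
Squared: 0.1476 (×26); 0.0002 (×3).
Sum = 3.837708; P₂ = 3.837708 / 116 = 0.033.

0.033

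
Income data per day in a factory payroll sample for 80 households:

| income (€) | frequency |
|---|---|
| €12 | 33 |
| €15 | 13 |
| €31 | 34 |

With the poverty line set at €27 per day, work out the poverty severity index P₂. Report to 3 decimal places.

Poor units: 33×€12, 13×€15 (q = 46 of N = 80).
Normalized shortfalls: (27−12)/27 = 0.5556 (×33); (27−15)/27 = 0.4444 (×13).
Squared: 0.3086 (×33); 0.1975 (×13).
Sum = 12.753086; P₂ = 12.753086 / 80 = 0.159.

0.159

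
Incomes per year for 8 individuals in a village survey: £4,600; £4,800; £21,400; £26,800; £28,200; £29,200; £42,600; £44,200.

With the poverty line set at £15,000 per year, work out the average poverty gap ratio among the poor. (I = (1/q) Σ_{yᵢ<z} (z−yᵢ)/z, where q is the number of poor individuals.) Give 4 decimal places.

Poor units: £4,600, £4,800 (q = 2 of N = 8).
Shortfall ratios (z−y)/z: 0.6933, 0.6800; sum = 1.373333.
The income-gap ratio divides by q (the poor only): 1.373333 / 2 = 0.6867.

0.6867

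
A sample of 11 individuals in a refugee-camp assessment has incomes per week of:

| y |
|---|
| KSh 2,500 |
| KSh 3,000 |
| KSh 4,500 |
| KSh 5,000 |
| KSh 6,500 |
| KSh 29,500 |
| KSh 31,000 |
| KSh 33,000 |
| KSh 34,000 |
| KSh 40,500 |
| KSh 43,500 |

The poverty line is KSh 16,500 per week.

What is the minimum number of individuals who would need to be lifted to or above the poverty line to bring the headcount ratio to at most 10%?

4

5 of the 11 individuals are poor, so H = 5/11 = 0.455.
A headcount ratio of at most 10% allows at most ⌊0.10 × 11⌋ = 1 poor individuals.
So at least 5 − 1 = 4 must be lifted.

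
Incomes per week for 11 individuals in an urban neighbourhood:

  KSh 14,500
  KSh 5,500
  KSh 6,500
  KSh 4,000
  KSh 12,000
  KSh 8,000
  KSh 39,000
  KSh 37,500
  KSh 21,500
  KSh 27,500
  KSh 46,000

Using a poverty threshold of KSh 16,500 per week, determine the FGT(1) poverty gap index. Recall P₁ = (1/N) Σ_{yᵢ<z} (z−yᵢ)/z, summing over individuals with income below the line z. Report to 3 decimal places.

0.267

Below the line: KSh 4,000, KSh 5,500, KSh 6,500, KSh 8,000, KSh 12,000, KSh 14,500 (q = 6 of N = 11).
Relative gaps: (16500−4000)/16500 = 0.7576; (16500−5500)/16500 = 0.6667; (16500−6500)/16500 = 0.6061; (16500−8000)/16500 = 0.5152; (16500−12000)/16500 = 0.2727; (16500−14500)/16500 = 0.1212.
Σ = 2.939394. Dividing by the full population N = 11 gives P₁ = 0.267.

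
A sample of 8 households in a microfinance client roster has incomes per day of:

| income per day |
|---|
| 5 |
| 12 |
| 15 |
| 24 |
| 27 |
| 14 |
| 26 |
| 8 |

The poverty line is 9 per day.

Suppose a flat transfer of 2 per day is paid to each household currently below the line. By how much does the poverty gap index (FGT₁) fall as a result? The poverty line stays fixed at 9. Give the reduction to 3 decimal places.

0.042

Before: below the line — 5, 8; poverty gap index (FGT₁) = 0.06944.
After the 2 transfer: below the line — 7; poverty gap index (FGT₁) = 0.02778.
Reduction = 0.06944 − 0.02778 = 0.042.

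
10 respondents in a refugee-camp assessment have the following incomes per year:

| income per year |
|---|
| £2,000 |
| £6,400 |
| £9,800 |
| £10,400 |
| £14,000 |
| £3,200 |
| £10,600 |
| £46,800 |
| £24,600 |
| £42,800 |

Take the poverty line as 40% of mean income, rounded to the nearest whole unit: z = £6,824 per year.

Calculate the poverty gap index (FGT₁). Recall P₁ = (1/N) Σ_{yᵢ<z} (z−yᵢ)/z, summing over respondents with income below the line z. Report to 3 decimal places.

0.130

Poor units: £2,000, £3,200, £6,400 (q = 3 of N = 10).
Relative gaps: (6824−2000)/6824 = 0.7069; (6824−3200)/6824 = 0.5311; (6824−6400)/6824 = 0.0621.
Σ = 1.300117. Dividing by the full population N = 10 gives P₁ = 0.130.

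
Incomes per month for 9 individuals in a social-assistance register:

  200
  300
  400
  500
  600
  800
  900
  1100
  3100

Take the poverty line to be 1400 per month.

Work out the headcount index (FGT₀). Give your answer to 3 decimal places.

8 of the 9 individuals have income below 1400.
H = 8/9 = 0.889.

0.889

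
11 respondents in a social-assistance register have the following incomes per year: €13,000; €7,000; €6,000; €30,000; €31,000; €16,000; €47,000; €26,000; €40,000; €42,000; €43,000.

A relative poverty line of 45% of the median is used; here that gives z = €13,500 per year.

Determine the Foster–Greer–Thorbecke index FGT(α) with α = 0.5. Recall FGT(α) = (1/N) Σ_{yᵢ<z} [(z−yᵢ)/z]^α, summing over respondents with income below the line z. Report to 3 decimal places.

0.148

Poor units: €6,000, €7,000, €13,000 (q = 3 of N = 11).
Gap ratios (z−y)/z: (13500−6000)/13500 = 0.5556; (13500−7000)/13500 = 0.4815; (13500−13000)/13500 = 0.0370.
Raised to α = 0.5: 0.74536; 0.69389; 0.19245.
Sum = 1.631695; FGT(0.5) = 1.631695 / 11 = 0.148.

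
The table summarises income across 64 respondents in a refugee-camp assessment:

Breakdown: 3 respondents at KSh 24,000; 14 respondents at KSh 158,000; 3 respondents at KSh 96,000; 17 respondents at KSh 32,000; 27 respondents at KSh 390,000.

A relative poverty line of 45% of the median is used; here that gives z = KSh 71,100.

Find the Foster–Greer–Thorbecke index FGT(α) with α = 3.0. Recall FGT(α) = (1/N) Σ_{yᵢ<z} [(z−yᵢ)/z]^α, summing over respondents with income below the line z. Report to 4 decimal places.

Incomes under z: 3×KSh 24,000, 17×KSh 32,000 (q = 20 of N = 64).
Relative gaps: (71100−24000)/71100 = 0.6624 (×3); (71100−32000)/71100 = 0.5499 (×17).
Raised to α = 3.0: 0.29071 (×3); 0.16631 (×17).
Sum = 3.699408; FGT(3.0) = 3.699408 / 64 = 0.0578.

0.0578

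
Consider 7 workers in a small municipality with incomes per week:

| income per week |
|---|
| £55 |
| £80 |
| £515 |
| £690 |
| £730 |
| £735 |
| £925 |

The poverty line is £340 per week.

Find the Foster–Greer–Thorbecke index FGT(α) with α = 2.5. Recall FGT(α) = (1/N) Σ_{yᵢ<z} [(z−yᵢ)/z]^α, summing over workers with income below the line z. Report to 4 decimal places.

0.1650

Below the line: £55, £80 (q = 2 of N = 7).
Gap ratios (z−y)/z: (340−55)/340 = 0.8382; (340−80)/340 = 0.7647.
Raised to α = 2.5: 0.64330; 0.51137.
Sum = 1.154673; FGT(2.5) = 1.154673 / 7 = 0.1650.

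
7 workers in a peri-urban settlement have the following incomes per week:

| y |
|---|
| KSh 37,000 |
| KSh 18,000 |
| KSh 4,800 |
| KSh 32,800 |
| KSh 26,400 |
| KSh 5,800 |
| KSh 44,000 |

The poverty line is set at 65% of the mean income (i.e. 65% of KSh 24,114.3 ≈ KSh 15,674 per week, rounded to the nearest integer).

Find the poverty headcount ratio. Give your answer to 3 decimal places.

2 of the 7 workers have income below KSh 15,674.
H = 2/7 = 0.286.

0.286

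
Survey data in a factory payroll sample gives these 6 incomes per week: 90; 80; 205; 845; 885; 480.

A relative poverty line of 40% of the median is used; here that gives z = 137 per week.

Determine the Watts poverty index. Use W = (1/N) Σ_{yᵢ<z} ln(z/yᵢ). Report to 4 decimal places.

Below the line: 80, 90 (q = 2 of N = 6).
Log shortfalls: ln(137/80) = 0.5380; ln(137/90) = 0.4202.
W = 0.958126 / 6 = 0.1597.

0.1597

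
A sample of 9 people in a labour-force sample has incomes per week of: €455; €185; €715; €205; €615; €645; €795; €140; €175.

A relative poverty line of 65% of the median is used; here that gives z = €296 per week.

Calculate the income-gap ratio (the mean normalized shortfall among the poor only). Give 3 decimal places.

0.405

Poor units: €140, €175, €185, €205 (q = 4 of N = 9).
Shortfall ratios (z−y)/z: 0.5270, 0.4088, 0.3750, 0.3074; sum = 1.618243.
The income-gap ratio divides by q (the poor only): 1.618243 / 4 = 0.405.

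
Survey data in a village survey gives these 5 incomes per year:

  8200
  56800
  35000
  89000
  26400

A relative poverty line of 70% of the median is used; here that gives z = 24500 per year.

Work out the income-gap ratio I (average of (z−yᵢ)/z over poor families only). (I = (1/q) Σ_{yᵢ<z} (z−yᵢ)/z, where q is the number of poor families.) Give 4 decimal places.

Incomes under z: 8200 (q = 1 of N = 5).
Shortfall ratios (z−y)/z: 0.6653; sum = 0.665306.
I averages over the q = 1 poor units only: 0.665306 / 1 = 0.6653.

0.6653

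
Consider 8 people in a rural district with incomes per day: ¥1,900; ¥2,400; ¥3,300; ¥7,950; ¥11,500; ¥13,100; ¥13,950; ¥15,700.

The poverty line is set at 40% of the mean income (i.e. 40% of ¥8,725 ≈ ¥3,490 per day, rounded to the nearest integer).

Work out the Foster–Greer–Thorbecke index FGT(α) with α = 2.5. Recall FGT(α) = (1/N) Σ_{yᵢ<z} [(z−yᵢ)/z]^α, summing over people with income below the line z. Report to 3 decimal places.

0.024

Incomes under z: ¥1,900, ¥2,400, ¥3,300 (q = 3 of N = 8).
Normalized shortfalls: (3490−1900)/3490 = 0.4556; (3490−2400)/3490 = 0.3123; (3490−3300)/3490 = 0.0544.
Raised to α = 2.5: 0.14010; 0.05451; 0.00069.
Sum = 0.195302; FGT(2.5) = 0.195302 / 8 = 0.024.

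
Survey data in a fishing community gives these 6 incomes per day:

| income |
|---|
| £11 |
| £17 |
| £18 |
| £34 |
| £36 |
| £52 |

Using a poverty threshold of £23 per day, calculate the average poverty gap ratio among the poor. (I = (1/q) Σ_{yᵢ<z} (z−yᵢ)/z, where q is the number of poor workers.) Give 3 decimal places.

0.333

Below the line: £11, £17, £18 (q = 3 of N = 6).
Shortfall ratios (z−y)/z: 0.5217, 0.2609, 0.2174; sum = 1.000000.
The income-gap ratio divides by q (the poor only): 1.000000 / 3 = 0.333.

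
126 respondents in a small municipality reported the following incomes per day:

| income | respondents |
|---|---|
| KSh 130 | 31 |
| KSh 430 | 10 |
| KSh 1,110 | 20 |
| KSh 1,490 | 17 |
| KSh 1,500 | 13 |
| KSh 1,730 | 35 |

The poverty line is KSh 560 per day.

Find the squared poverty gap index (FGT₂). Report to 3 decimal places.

0.149

Poor units: 31×KSh 130, 10×KSh 430 (q = 41 of N = 126).
Gap ratios (z−y)/z: (560−130)/560 = 0.7679 (×31); (560−430)/560 = 0.2321 (×10).
Squared: 0.5896 (×31); 0.0539 (×10).
Sum = 18.816645; P₂ = 18.816645 / 126 = 0.149.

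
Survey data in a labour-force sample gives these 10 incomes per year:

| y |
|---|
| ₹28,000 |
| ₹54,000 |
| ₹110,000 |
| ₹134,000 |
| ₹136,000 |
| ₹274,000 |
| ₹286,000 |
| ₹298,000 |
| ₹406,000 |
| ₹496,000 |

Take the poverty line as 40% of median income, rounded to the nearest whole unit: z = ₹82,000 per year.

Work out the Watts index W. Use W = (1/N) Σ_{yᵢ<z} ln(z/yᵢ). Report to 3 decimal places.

Below the line: ₹28,000, ₹54,000 (q = 2 of N = 10).
ln(z/y) terms: ln(82000/28000) = 1.0745; ln(82000/54000) = 0.4177.
W = 1.492250 / 10 = 0.149.

0.149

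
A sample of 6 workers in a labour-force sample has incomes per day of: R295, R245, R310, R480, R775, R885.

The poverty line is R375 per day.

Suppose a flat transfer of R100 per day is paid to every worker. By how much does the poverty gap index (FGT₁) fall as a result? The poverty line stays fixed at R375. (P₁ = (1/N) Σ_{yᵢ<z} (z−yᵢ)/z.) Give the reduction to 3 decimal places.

Before: below the line — R245, R295, R310; poverty gap index (FGT₁) = 0.12222.
After the R100 transfer: below the line — R345; poverty gap index (FGT₁) = 0.01333.
Reduction = 0.12222 − 0.01333 = 0.109.

0.109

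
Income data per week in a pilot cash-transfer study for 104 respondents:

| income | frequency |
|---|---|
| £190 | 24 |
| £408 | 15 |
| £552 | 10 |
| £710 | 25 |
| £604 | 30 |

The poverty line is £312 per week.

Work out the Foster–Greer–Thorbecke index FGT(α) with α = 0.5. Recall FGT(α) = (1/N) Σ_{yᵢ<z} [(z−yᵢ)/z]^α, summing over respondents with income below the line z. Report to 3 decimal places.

Below the line: 24×£190 (q = 24 of N = 104).
Shortfall ratios: (312−190)/312 = 0.3910 (×24).
Raised to α = 0.5: 0.62532 (×24).
Sum = 15.007690; FGT(0.5) = 15.007690 / 104 = 0.144.

0.144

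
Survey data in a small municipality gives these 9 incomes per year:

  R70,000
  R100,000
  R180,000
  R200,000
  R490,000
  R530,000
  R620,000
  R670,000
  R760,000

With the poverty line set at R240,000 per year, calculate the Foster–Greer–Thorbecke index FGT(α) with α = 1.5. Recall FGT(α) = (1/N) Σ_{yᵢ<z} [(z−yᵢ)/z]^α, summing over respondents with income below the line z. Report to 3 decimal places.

Incomes under z: R70,000, R100,000, R180,000, R200,000 (q = 4 of N = 9).
Normalized shortfalls: (240000−70000)/240000 = 0.7083; (240000−100000)/240000 = 0.5833; (240000−180000)/240000 = 0.2500; (240000−200000)/240000 = 0.1667.
Raised to α = 1.5: 0.59615; 0.44553; 0.12500; 0.06804.
Sum = 1.234721; FGT(1.5) = 1.234721 / 9 = 0.137.

0.137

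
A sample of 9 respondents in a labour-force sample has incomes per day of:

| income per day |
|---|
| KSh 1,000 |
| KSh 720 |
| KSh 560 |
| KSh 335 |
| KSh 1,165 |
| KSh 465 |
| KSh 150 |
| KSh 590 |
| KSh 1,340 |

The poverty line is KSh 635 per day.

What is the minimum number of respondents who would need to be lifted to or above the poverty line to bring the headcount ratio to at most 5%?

5

Currently q = 5 of N = 9 are below the line (H = 0.556).
A headcount ratio of at most 5% allows at most ⌊0.05 × 9⌋ = 0 poor respondents.
So at least 5 − 0 = 5 must be lifted.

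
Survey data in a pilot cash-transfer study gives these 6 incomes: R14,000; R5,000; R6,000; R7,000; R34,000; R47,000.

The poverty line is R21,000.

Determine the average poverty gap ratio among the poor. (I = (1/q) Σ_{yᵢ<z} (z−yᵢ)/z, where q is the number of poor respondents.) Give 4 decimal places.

0.6190

Below z: R5,000, R6,000, R7,000, R14,000 (q = 4 of N = 6).
Shortfall ratios (z−y)/z: 0.7619, 0.7143, 0.6667, 0.3333; sum = 2.476190.
I averages over the q = 4 poor units only: 2.476190 / 4 = 0.6190.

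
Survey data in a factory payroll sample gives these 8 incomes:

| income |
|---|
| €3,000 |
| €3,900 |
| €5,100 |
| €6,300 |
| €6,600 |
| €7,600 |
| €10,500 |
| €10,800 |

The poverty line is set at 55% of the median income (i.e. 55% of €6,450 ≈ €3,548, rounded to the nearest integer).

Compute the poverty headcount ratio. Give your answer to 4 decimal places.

1 of the 8 households have income below €3,548.
H = 1/8 = 0.1250.

0.1250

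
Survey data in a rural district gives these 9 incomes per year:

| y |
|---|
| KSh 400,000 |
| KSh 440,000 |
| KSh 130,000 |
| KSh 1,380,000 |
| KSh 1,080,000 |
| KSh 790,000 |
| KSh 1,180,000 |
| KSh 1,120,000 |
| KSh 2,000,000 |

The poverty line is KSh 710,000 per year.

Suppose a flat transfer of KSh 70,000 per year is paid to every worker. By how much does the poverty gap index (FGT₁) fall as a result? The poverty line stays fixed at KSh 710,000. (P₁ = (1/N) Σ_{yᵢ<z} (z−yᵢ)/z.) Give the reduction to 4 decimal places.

0.0329

Before: below the line — KSh 130,000, KSh 400,000, KSh 440,000; poverty gap index (FGT₁) = 0.181534.
After the KSh 70,000 transfer: below the line — KSh 200,000, KSh 470,000, KSh 510,000; poverty gap index (FGT₁) = 0.148670.
Reduction = 0.181534 − 0.148670 = 0.0329.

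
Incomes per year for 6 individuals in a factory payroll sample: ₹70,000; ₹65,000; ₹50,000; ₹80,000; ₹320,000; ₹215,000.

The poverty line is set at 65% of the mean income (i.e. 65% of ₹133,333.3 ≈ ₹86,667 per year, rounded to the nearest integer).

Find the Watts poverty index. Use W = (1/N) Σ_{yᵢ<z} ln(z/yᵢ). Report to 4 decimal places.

Below z: ₹50,000, ₹65,000, ₹70,000, ₹80,000 (q = 4 of N = 6).
Log shortfalls: ln(86667/50000) = 0.5501; ln(86667/65000) = 0.2877; ln(86667/70000) = 0.2136; ln(86667/80000) = 0.0800.
W = 1.131361 / 6 = 0.1886.

0.1886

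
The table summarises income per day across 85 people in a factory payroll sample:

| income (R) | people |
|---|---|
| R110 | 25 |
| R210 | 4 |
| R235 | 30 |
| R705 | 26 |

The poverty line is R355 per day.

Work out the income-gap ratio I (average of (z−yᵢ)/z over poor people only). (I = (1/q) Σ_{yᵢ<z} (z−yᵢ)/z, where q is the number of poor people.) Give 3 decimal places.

0.492

Incomes under z: 25×R110, 4×R210, 30×R235 (q = 59 of N = 85).
Shortfall ratios (z−y)/z: 0.6901 (×25), 0.4085 (×4), 0.3380 (×30); sum = 29.028169.
The income-gap ratio divides by q (the poor only): 29.028169 / 59 = 0.492.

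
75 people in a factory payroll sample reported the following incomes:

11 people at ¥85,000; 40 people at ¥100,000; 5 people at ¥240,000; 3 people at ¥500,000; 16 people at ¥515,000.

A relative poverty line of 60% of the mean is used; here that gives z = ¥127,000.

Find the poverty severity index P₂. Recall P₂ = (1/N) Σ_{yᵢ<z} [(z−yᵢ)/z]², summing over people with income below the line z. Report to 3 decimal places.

Poor units: 11×¥85,000, 40×¥100,000 (q = 51 of N = 75).
Gap ratios (z−y)/z: (127000−85000)/127000 = 0.3307 (×11); (127000−100000)/127000 = 0.2126 (×40).
Squared: 0.1094 (×11); 0.0452 (×40).
Sum = 3.010974; P₂ = 3.010974 / 75 = 0.040.

0.040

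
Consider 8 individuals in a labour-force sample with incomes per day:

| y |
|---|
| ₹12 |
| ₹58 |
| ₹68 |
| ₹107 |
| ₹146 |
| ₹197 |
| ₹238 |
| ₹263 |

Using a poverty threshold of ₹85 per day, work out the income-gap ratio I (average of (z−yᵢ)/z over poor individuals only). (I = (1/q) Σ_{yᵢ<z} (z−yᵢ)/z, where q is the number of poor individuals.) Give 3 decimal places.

0.459

Below z: ₹12, ₹58, ₹68 (q = 3 of N = 8).
Shortfall ratios (z−y)/z: 0.8588, 0.3176, 0.2000; sum = 1.376471.
The income-gap ratio divides by q (the poor only): 1.376471 / 3 = 0.459.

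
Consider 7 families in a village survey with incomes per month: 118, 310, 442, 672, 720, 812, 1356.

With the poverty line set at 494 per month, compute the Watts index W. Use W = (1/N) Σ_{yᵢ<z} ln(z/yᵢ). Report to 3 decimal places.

0.287

Below z: 118, 310, 442 (q = 3 of N = 7).
Log gaps: ln(494/118) = 1.4319; ln(494/310) = 0.4660; ln(494/442) = 0.1112.
W = 2.009040 / 7 = 0.287.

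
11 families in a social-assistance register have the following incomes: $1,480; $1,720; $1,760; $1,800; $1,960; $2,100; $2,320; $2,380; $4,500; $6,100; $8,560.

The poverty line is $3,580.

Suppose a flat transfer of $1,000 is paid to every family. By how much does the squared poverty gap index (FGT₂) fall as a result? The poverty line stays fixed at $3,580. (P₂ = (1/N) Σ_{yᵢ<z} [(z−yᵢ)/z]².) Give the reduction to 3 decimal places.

0.129

Before: below the line — $1,480, $1,720, $1,760, $1,800, $1,960, $2,100, $2,320, $2,380; squared poverty gap index (FGT₂) = 0.15742.
After the $1,000 transfer: below the line — $2,480, $2,720, $2,760, $2,800, $2,960, $3,100, $3,320, $3,380; squared poverty gap index (FGT₂) = 0.02804.
Reduction = 0.15742 − 0.02804 = 0.129.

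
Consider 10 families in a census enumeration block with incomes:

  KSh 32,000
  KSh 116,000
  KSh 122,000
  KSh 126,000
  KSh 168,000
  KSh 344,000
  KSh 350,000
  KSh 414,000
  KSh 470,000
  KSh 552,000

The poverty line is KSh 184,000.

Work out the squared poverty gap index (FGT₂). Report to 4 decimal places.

Below z: KSh 32,000, KSh 116,000, KSh 122,000, KSh 126,000, KSh 168,000 (q = 5 of N = 10).
Gap ratios (z−y)/z: (184000−32000)/184000 = 0.8261; (184000−116000)/184000 = 0.3696; (184000−122000)/184000 = 0.3370; (184000−126000)/184000 = 0.3152; (184000−168000)/184000 = 0.0870.
Squared: 0.6824; 0.1366; 0.1135; 0.0994; 0.0076.
Sum = 1.039461; P₂ = 1.039461 / 10 = 0.1039.

0.1039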